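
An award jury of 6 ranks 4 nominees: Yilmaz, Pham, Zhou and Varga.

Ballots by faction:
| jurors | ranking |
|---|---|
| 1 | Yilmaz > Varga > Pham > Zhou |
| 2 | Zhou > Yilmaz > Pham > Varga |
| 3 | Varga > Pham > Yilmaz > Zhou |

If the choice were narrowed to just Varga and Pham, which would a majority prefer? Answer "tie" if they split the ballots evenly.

Ballots ranking Varga above Pham: 1 + 3 = 4.
Ballots ranking Pham above Varga: 6 − 4 = 2.
Varga wins the head-to-head 4–2.

Varga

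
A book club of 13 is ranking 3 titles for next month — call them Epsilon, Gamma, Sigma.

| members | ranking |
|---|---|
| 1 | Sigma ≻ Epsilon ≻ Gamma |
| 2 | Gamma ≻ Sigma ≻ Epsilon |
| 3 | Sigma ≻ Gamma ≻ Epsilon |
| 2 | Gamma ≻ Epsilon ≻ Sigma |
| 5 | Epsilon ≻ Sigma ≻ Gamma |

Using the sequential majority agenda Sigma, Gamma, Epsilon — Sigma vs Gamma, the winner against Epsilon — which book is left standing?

Round 1: Sigma vs Gamma — 9–4, Sigma advances.
Round 2: Sigma vs Epsilon — 6–7, Epsilon advances.
Epsilon survives the agenda.

Epsilon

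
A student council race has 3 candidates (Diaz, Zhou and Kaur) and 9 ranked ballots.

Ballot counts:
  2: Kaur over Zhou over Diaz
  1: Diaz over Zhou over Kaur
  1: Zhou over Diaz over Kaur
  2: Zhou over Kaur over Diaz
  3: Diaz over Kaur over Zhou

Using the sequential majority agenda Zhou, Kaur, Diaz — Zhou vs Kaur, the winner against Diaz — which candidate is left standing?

Round 1: Zhou vs Kaur — 4–5, Kaur advances.
Round 2: Kaur vs Diaz — 4–5, Diaz advances.
The agenda winner is Diaz.

Diaz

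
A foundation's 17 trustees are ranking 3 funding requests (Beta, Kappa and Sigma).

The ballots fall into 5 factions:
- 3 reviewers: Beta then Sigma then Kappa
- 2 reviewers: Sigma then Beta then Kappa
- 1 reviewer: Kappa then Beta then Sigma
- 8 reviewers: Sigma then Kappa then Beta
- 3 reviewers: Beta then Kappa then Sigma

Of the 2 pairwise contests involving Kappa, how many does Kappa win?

1

Kappa against each rival (17 reviewers):
Kappa vs Beta: 1+8 = 9 for Kappa, 8 for Beta — Kappa by 9–8.
Kappa vs Sigma: 1+3 = 4 for Kappa, 13 for Sigma — Sigma by 13–4.
Kappa beats Beta; loses to Sigma — 1 pairwise win.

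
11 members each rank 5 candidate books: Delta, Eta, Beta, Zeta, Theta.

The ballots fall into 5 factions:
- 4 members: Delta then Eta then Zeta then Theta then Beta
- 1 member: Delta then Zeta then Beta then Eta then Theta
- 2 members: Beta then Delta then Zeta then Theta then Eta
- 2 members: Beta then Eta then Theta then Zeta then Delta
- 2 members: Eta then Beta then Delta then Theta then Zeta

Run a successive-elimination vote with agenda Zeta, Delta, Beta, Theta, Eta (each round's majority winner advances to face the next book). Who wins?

Round 1: Zeta vs Delta — 2–9, Delta advances.
Round 2: Delta vs Beta — 5–6, Beta advances.
Round 3: Beta vs Theta — 7–4, Beta advances.
Round 4: Beta vs Eta — 5–6, Eta advances.
Eta survives the agenda.

Eta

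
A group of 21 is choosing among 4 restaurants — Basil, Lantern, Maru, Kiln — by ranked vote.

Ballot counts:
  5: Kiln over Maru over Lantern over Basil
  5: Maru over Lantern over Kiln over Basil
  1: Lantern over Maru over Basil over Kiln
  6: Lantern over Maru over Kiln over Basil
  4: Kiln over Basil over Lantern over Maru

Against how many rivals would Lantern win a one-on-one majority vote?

3

Lantern against each rival (21 friends):
Lantern vs Basil: Lantern preferred on 5+5+1+6 = 17 ballots; Lantern wins 17–4.
Lantern–Maru: Lantern 11–10.
Lantern vs Kiln: Lantern, 12–9.
Lantern beats Basil, Maru, Kiln — 3 pairwise wins.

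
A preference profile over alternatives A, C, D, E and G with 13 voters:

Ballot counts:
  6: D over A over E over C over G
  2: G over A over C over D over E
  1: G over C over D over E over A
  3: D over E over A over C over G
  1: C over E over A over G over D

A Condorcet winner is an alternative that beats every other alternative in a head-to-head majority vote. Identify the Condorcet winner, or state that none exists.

Pairwise majorities:
A vs C: 11 to 2, A.
A vs D: D, 10–3.
A vs E: A is ranked higher on 6+2 = 8 ballots, E on 5. A wins 8–5.
A vs G: A is ranked higher on 6+3+1 = 10 ballots, G on 3. A wins 10–3.
C–D: D 9–4.
C vs E: 2+1+1 = 4 for C, 9 for E — E by 9–4.
C–G: C 10–3.
D vs E: D is ranked higher on 6+2+1+3 = 12 ballots, E on 1. D wins 12–1.
D vs G: D is ranked higher on 6+3 = 9 ballots, G on 4. D wins 9–4.
E vs G: 6+3+1 = 10 for E, 3 for G — E by 10–3.
D wins every pairwise contest, so D is the Condorcet winner.

D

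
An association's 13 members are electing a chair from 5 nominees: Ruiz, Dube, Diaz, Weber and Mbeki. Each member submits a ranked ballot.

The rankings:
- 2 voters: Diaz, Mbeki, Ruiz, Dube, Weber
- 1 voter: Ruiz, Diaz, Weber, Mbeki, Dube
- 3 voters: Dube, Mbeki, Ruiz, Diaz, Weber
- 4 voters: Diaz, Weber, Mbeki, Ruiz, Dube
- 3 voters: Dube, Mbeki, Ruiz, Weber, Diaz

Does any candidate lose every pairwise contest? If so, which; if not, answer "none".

Weber

Head-to-head results (13 voters):
Ruiz vs Dube: Ruiz preferred on 2+1+4 = 7 ballots; Ruiz wins 7–6.
Ruiz vs Diaz: Ruiz preferred on 1+3+3 = 7 ballots; Ruiz wins 7–6.
Ruiz vs Weber: 9 to 4, Ruiz.
Ruiz vs Mbeki: Mbeki wins 12–1.
Dube vs Diaz: Diaz wins 7–6.
Dube vs Weber: Dube preferred on 2+3+3 = 8 ballots; Dube wins 8–5.
Dube vs Mbeki: Mbeki, 7–6.
Diaz–Weber: Diaz 10–3.
Diaz vs Mbeki: Diaz preferred on 2+1+4 = 7 ballots; Diaz wins 7–6.
Weber vs Mbeki: Mbeki, 8–5.
Weber is beaten in every head-to-head and is the Condorcet loser.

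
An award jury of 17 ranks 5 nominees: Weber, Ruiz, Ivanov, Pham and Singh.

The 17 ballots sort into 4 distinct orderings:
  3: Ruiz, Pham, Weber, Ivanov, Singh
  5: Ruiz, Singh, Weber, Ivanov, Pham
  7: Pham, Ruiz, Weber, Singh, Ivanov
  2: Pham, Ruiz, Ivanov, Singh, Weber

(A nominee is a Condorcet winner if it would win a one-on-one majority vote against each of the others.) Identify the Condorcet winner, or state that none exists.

Pham

Head-to-head results (17 jurors):
Weber vs Ruiz: Weber preferred on 0 ballots; Ruiz wins 17–0.
Weber–Ivanov: Weber 15–2.
Weber vs Pham: Pham, 12–5.
Weber vs Singh: Weber is ranked higher on 3+7 = 10 ballots, Singh on 7. Weber wins 10–7.
Ruiz vs Ivanov: Ruiz, 17–0.
Ruiz–Pham: Pham 9–8.
Ruiz vs Singh: Ruiz preferred on 3+5+7+2 = 17 ballots; Ruiz wins 17–0.
Ivanov vs Pham: 5 for Ivanov, 12 for Pham — Pham by 12–5.
Ivanov–Singh: Singh 12–5.
Pham vs Singh: 3+7+2 = 12 for Pham, 5 for Singh — Pham by 12–5.
Pham defeats every rival head-to-head and is the Condorcet winner.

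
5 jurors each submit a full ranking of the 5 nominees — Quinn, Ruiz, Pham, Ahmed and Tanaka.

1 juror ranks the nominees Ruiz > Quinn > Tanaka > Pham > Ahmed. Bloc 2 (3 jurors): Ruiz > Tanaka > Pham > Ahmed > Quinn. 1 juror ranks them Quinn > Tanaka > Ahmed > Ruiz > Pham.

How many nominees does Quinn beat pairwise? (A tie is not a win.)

0

Quinn against each rival (5 jurors):
Quinn vs Ruiz: Quinn is ranked higher on 1 ballot, Ruiz on 4. Ruiz wins 4–1.
Quinn vs Pham: Pham, 3–2.
Quinn vs Ahmed: Ahmed, 3–2.
Quinn–Tanaka: Tanaka 3–2.
Quinn beats no one; loses to Ruiz, Pham, Ahmed, Tanaka — 0 pairwise wins.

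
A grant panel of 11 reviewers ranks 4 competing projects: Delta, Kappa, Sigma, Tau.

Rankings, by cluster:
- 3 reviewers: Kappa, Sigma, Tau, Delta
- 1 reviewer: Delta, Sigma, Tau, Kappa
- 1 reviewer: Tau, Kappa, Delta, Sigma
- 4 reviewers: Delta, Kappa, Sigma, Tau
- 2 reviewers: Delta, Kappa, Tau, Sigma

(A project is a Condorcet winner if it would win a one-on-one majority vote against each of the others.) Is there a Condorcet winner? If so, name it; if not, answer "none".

Pairwise majorities:
Delta vs Kappa: Delta preferred on 1+4+2 = 7 ballots; Delta wins 7–4.
Delta vs Sigma: 8 to 3, Delta.
Delta vs Tau: Delta preferred on 1+4+2 = 7 ballots; Delta wins 7–4.
Kappa vs Sigma: Kappa preferred on 3+1+4+2 = 10 ballots; Kappa wins 10–1.
Kappa vs Tau: Kappa is ranked higher on 3+4+2 = 9 ballots, Tau on 2. Kappa wins 9–2.
Sigma vs Tau: Sigma preferred on 3+1+4 = 8 ballots; Sigma wins 8–3.
Delta beats each of Kappa, Sigma, Tau — Delta is the Condorcet winner.

Delta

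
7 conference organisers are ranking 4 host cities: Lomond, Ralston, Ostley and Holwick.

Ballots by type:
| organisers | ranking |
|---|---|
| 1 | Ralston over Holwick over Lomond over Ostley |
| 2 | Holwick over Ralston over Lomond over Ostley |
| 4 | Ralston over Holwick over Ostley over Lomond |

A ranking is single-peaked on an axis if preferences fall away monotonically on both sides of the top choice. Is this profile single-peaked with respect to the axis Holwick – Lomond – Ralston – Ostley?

Axis positions: Holwick=1, Lomond=2, Ralston=3, Ostley=4.
Type 1: ranking walks positions 3-1-2-4; Holwick is ranked above Lomond even though Lomond lies between Holwick and the peak Ralston on the axis — preferences dip and rise again. Not single-peaked.
Type 2: ranking walks positions 1-3-2-4; Ralston is ranked above Lomond even though Lomond lies between Ralston and the peak Holwick on the axis — preferences dip and rise again. Not single-peaked.
Type 3: ranking walks positions 3-1-4-2; Holwick is ranked above Lomond even though Lomond lies between Holwick and the peak Ralston on the axis — preferences dip and rise again. Not single-peaked.
Type 1 violates single-peakedness, so the profile is not single-peaked on this axis.

no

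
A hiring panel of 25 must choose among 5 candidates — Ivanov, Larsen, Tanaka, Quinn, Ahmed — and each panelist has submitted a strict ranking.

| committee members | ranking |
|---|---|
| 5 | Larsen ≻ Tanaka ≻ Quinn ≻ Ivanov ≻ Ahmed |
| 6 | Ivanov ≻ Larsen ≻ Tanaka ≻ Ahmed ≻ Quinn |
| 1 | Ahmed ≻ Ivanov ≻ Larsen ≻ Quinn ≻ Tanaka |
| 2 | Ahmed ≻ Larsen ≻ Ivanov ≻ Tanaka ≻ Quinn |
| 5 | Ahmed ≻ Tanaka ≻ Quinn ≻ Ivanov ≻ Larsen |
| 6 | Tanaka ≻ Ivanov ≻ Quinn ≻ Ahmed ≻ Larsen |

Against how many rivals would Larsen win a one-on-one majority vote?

2

Larsen against each rival (25 committee members):
Larsen–Ivanov: Ivanov 18–7.
Larsen vs Tanaka: Larsen preferred on 5+6+1+2 = 14 ballots; Larsen wins 14–11.
Larsen vs Quinn: 14 to 11, Larsen.
Larsen vs Ahmed: Ahmed wins 14–11.
Larsen beats Tanaka, Quinn; loses to Ivanov, Ahmed — 2 pairwise wins.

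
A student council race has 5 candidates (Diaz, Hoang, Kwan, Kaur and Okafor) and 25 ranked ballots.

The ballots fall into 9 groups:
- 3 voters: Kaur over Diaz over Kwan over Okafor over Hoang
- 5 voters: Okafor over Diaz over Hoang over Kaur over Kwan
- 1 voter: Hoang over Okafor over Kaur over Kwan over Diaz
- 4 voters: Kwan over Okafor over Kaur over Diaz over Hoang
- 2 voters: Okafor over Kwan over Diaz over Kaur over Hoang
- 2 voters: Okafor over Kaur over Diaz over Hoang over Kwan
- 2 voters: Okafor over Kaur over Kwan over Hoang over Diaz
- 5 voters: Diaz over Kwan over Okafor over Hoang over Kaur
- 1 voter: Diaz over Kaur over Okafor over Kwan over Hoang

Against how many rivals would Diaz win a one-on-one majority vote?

3

Diaz against each rival (25 voters):
Diaz vs Hoang: Diaz, 22–3.
Diaz vs Kwan: 3+5+2+5+1 = 16 for Diaz, 9 for Kwan — Diaz by 16–9.
Diaz vs Kaur: Diaz preferred on 5+2+5+1 = 13 ballots; Diaz wins 13–12.
Diaz vs Okafor: 9 to 16, Okafor.
Diaz beats Hoang, Kwan, Kaur; loses to Okafor — 3 pairwise wins.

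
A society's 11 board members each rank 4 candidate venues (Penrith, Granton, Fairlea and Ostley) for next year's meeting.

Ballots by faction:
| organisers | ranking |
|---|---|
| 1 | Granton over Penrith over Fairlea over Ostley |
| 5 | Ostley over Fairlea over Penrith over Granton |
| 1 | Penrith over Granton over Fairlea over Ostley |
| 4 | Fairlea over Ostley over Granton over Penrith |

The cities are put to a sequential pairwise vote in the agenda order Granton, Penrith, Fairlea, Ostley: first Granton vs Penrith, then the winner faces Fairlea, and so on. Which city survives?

Round 1: Granton vs Penrith — 5–6, Penrith advances.
Round 2: Penrith vs Fairlea — 2–9, Fairlea advances.
Round 3: Fairlea vs Ostley — 6–5, Fairlea advances.
Fairlea survives the agenda.

Fairlea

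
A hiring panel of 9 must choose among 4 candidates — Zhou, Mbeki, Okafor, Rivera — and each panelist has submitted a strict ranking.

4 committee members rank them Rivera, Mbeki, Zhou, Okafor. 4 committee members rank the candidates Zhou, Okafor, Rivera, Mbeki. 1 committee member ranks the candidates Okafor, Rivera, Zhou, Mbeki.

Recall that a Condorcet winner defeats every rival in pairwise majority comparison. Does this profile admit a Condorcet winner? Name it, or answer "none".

none

Head-to-head results (9 committee members):
Zhou vs Mbeki: Zhou preferred on 4+1 = 5 ballots; Zhou wins 5–4.
Zhou vs Okafor: 4+4 = 8 for Zhou, 1 for Okafor — Zhou by 8–1.
Zhou vs Rivera: 4 for Zhou, 5 for Rivera — Rivera by 5–4.
Mbeki vs Okafor: 4 to 5, Okafor.
Mbeki vs Rivera: 0 to 9, Rivera.
Okafor vs Rivera: 5 to 4, Okafor.
Every candidate loses at least once (Zhou loses to Rivera; Mbeki loses to Zhou; Okafor loses to Zhou; Rivera loses to Okafor). The majority relation contains the cycle Zhou beats Okafor beats Rivera beats Zhou, so there is no Condorcet winner.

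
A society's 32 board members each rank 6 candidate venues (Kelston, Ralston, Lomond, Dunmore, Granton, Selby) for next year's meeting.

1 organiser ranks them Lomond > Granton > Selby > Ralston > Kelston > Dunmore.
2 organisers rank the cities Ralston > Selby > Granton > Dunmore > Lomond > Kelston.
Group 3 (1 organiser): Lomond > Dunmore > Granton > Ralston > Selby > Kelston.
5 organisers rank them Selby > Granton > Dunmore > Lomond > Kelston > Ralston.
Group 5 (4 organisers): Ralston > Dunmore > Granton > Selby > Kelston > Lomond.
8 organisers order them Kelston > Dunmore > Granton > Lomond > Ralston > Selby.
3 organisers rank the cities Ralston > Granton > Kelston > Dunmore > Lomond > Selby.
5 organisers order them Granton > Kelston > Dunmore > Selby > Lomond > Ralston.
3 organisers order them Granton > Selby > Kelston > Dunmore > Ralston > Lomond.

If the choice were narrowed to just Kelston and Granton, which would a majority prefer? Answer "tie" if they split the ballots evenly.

Ballots ranking Kelston above Granton: 8.
Ballots ranking Granton above Kelston: 32 − 8 = 24.
Granton wins the head-to-head 24–8.

Granton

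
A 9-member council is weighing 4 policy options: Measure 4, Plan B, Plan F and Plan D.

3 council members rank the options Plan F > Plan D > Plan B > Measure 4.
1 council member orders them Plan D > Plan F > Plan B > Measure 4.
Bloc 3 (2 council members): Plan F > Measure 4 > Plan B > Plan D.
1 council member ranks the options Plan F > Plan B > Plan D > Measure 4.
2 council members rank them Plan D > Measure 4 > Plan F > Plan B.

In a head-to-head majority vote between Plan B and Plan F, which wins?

Plan F

No ballot ranks Plan B above Plan F: 0.
Ballots ranking Plan F above Plan B: 9 − 0 = 9.
Plan F wins the head-to-head 9–0.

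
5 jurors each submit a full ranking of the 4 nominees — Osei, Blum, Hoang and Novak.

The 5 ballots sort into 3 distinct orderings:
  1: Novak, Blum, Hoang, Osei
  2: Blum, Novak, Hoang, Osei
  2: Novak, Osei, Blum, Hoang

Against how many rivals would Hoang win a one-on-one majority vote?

1

Hoang against each rival (5 jurors):
Hoang–Osei: Hoang 3–2.
Hoang vs Blum: Hoang is ranked higher on 0 ballots, Blum on 5. Blum wins 5–0.
Hoang vs Novak: Hoang is ranked higher on 0 ballots, Novak on 5. Novak wins 5–0.
Hoang beats Osei; loses to Blum, Novak — 1 pairwise win.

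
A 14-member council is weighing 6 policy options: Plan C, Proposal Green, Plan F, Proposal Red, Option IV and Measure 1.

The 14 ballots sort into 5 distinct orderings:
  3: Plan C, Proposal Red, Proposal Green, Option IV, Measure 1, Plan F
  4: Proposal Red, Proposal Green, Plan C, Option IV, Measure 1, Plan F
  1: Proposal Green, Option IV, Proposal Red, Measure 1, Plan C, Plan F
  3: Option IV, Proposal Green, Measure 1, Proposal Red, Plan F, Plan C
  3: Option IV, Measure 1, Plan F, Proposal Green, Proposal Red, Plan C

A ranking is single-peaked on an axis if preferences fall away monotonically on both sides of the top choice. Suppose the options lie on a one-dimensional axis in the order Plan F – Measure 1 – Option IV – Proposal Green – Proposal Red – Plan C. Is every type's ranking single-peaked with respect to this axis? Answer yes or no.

Axis positions: Plan F=1, Measure 1=2, Option IV=3, Proposal Green=4, Proposal Red=5, Plan C=6.
Type 1 (peak Plan C at position 6): ranking walks positions 6-5-4-3-2-1, expanding outward from the peak — single-peaked.
Type 2 (peak Proposal Red at position 5): ranking walks positions 5-4-6-3-2-1, expanding outward from the peak — single-peaked.
Type 3 (peak Proposal Green at position 4): ranking walks positions 4-3-5-2-6-1, expanding outward from the peak — single-peaked.
Type 4 (peak Option IV at position 3): ranking walks positions 3-4-2-5-1-6, expanding outward from the peak — single-peaked.
Type 5 (peak Option IV at position 3): ranking walks positions 3-2-1-4-5-6, expanding outward from the peak — single-peaked.
Every ranking is single-peaked on this axis.

yes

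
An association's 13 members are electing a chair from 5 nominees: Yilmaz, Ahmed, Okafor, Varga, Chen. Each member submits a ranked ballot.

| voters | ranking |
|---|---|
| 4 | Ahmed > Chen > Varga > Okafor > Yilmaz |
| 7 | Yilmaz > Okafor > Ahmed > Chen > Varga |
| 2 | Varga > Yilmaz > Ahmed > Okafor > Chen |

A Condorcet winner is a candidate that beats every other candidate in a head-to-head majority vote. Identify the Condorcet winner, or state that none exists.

Check each pair by majority over 13 ballots:
Yilmaz–Ahmed: Yilmaz 9–4.
Yilmaz–Okafor: Yilmaz 9–4.
Yilmaz vs Varga: Yilmaz is ranked higher on 7 ballots, Varga on 6. Yilmaz wins 7–6.
Yilmaz–Chen: Yilmaz 9–4.
Ahmed–Okafor: Okafor 7–6.
Ahmed vs Varga: Ahmed wins 11–2.
Ahmed vs Chen: Ahmed wins 13–0.
Okafor vs Varga: Okafor preferred on 7 ballots; Okafor wins 7–6.
Okafor vs Chen: 9 to 4, Okafor.
Varga vs Chen: Varga preferred on 2 ballots; Chen wins 11–2.
Yilmaz wins every pairwise contest, so Yilmaz is the Condorcet winner.

Yilmaz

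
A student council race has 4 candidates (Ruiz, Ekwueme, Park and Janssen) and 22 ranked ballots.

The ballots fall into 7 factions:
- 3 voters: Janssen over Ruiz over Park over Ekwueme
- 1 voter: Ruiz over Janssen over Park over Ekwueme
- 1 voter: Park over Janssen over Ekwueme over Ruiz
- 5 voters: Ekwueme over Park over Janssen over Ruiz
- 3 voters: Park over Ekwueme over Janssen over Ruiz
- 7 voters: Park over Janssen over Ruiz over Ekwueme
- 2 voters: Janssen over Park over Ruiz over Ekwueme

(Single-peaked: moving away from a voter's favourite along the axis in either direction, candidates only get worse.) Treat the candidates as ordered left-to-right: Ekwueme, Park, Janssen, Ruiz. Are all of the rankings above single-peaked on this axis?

yes

Axis positions: Ekwueme=1, Park=2, Janssen=3, Ruiz=4.
Faction 1 (peak Janssen at position 3): ranking walks positions 3-4-2-1, expanding outward from the peak — single-peaked.
Faction 2 (peak Ruiz at position 4): ranking walks positions 4-3-2-1, expanding outward from the peak — single-peaked.
Faction 3 (peak Park at position 2): ranking walks positions 2-3-1-4, expanding outward from the peak — single-peaked.
Faction 4 (peak Ekwueme at position 1): ranking walks positions 1-2-3-4, expanding outward from the peak — single-peaked.
Faction 5 (peak Park at position 2): ranking walks positions 2-1-3-4, expanding outward from the peak — single-peaked.
Faction 6 (peak Park at position 2): ranking walks positions 2-3-4-1, expanding outward from the peak — single-peaked.
Faction 7 (peak Janssen at position 3): ranking walks positions 3-2-4-1, expanding outward from the peak — single-peaked.
Every ranking is single-peaked on this axis.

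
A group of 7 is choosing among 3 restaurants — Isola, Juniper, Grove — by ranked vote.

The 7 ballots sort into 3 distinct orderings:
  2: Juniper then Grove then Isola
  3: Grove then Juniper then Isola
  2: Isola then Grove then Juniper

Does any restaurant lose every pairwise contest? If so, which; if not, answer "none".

Pairwise majorities:
Isola vs Juniper: Isola is ranked higher on 2 ballots, Juniper on 5. Juniper wins 5–2.
Isola vs Grove: Grove, 5–2.
Juniper vs Grove: 2 to 5, Grove.
Isola is beaten in every head-to-head and is the Condorcet loser.

Isola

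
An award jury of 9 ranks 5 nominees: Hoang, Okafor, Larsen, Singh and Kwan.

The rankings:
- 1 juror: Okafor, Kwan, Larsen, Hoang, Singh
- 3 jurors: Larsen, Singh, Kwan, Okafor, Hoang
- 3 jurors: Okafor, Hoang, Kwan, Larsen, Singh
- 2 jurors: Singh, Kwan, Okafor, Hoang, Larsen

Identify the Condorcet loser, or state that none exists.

none

Head-to-head results (9 jurors):
Hoang vs Okafor: Okafor wins 9–0.
Hoang vs Larsen: 3+2 = 5 for Hoang, 4 for Larsen — Hoang by 5–4.
Hoang–Singh: Singh 5–4.
Hoang vs Kwan: Kwan, 6–3.
Okafor vs Larsen: Okafor preferred on 1+3+2 = 6 ballots; Okafor wins 6–3.
Okafor vs Singh: Singh wins 5–4.
Okafor vs Kwan: Kwan wins 5–4.
Larsen vs Singh: Larsen wins 7–2.
Larsen vs Kwan: 3 to 6, Kwan.
Singh vs Kwan: 3+2 = 5 for Singh, 4 for Kwan — Singh by 5–4.
Every nominee wins at least one matchup (Hoang beats Larsen; Okafor beats Hoang; Larsen beats Singh; Singh beats Hoang; Kwan beats Hoang), so there is no Condorcet loser.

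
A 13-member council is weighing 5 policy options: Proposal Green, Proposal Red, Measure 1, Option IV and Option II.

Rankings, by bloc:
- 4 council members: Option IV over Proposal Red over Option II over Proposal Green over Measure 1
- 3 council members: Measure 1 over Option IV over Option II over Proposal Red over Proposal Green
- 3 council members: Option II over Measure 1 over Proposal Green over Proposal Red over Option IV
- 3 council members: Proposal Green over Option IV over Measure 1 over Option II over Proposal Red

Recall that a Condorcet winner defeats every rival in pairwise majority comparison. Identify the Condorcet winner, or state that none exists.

Option IV

Head-to-head results (13 council members):
Proposal Green vs Proposal Red: 6 to 7, Proposal Red.
Proposal Green vs Measure 1: 4+3 = 7 for Proposal Green, 6 for Measure 1 — Proposal Green by 7–6.
Proposal Green vs Option IV: 6 to 7, Option IV.
Proposal Green vs Option II: Option II, 10–3.
Proposal Red–Measure 1: Measure 1 9–4.
Proposal Red–Option IV: Option IV 10–3.
Proposal Red vs Option II: Proposal Red preferred on 4 ballots; Option II wins 9–4.
Measure 1 vs Option IV: 6 to 7, Option IV.
Measure 1 vs Option II: Measure 1 preferred on 3+3 = 6 ballots; Option II wins 7–6.
Option IV vs Option II: Option IV is ranked higher on 4+3+3 = 10 ballots, Option II on 3. Option IV wins 10–3.
Option IV defeats every rival head-to-head and is the Condorcet winner.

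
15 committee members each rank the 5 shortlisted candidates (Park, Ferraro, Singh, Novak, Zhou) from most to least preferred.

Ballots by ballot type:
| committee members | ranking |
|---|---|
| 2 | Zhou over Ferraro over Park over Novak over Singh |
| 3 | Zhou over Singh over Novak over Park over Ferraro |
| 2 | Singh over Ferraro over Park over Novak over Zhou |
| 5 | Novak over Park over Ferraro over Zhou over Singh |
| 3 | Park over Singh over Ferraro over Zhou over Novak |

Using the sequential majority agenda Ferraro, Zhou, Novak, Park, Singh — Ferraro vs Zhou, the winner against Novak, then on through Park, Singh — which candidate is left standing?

Singh

Round 1: Ferraro vs Zhou — 10–5, Ferraro advances.
Round 2: Ferraro vs Novak — 7–8, Novak advances.
Round 3: Novak vs Park — 8–7, Novak advances.
Round 4: Novak vs Singh — 7–8, Singh advances.
The agenda winner is Singh.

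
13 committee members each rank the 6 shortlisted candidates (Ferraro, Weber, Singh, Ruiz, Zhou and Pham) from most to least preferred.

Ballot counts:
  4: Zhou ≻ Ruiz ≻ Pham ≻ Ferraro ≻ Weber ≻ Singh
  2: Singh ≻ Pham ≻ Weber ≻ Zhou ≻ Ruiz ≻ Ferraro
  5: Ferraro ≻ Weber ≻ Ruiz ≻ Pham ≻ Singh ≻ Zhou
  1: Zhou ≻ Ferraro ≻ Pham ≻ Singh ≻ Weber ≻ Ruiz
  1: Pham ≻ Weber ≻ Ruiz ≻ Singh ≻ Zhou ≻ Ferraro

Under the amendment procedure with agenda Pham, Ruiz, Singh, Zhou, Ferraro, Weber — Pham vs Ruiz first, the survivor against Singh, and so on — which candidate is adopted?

Round 1: Pham vs Ruiz — 4–9, Ruiz advances.
Round 2: Ruiz vs Singh — 10–3, Ruiz advances.
Round 3: Ruiz vs Zhou — 6–7, Zhou advances.
Round 4: Zhou vs Ferraro — 8–5, Zhou advances.
Round 5: Zhou vs Weber — 5–8, Weber advances.
The agenda winner is Weber.

Weber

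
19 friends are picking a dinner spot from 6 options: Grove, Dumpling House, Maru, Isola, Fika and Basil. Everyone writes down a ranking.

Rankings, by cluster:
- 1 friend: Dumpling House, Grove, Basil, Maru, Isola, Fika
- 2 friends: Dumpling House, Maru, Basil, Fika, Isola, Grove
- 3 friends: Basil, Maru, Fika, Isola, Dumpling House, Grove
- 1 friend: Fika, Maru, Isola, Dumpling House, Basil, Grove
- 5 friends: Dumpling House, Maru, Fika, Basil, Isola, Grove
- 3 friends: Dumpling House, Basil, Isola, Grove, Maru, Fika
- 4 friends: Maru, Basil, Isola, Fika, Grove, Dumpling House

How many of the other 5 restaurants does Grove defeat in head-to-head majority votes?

0

Grove against each rival (19 friends):
Grove vs Dumpling House: Dumpling House, 15–4.
Grove–Maru: Maru 15–4.
Grove vs Isola: Grove preferred on 1 ballot; Isola wins 18–1.
Grove vs Fika: Fika wins 15–4.
Grove vs Basil: 1 for Grove, 18 for Basil — Basil by 18–1.
Grove beats no one; loses to Dumpling House, Maru, Isola, Fika, Basil — 0 pairwise wins.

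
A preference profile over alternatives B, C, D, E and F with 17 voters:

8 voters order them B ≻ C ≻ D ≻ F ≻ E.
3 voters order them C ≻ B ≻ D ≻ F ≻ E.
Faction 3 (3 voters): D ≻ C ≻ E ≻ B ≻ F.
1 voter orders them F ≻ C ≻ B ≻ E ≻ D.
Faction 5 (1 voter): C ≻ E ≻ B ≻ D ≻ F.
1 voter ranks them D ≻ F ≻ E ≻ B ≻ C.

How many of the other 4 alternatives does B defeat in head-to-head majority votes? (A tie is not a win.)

4

B against each rival (17 voters):
B–C: B 9–8.
B vs D: B wins 13–4.
B vs E: B is ranked higher on 8+3+1 = 12 ballots, E on 5. B wins 12–5.
B vs F: B, 15–2.
B beats C, D, E, F — 4 pairwise wins.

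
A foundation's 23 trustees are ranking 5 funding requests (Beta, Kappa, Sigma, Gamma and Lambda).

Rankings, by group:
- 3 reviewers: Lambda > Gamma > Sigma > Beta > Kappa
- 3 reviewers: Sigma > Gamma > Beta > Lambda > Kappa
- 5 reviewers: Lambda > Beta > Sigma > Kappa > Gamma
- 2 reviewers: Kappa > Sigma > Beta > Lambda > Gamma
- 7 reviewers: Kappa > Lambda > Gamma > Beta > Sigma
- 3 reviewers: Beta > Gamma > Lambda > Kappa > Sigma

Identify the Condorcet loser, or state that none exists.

Sigma

Head-to-head results (23 reviewers):
Beta vs Kappa: 14 to 9, Beta.
Beta vs Sigma: 15 to 8, Beta.
Beta vs Gamma: 10 to 13, Gamma.
Beta vs Lambda: Lambda wins 15–8.
Kappa vs Sigma: 12 to 11, Kappa.
Kappa vs Gamma: 14 to 9, Kappa.
Kappa vs Lambda: 2+7 = 9 for Kappa, 14 for Lambda — Lambda by 14–9.
Sigma vs Gamma: Sigma preferred on 3+5+2 = 10 ballots; Gamma wins 13–10.
Sigma–Lambda: Lambda 18–5.
Gamma vs Lambda: Lambda, 17–6.
Sigma loses to every other project — it is the Condorcet loser.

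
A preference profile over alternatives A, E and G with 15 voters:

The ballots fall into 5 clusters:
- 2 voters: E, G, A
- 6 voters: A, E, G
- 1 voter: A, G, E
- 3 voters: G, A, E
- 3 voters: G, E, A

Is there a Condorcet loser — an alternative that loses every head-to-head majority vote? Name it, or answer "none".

Pairwise majorities:
A vs E: 6+1+3 = 10 for A, 5 for E — A by 10–5.
A–G: G 8–7.
E vs G: E wins 8–7.
No alternative is winless: A beats E; E beats G; G beats A. There is no Condorcet loser.

none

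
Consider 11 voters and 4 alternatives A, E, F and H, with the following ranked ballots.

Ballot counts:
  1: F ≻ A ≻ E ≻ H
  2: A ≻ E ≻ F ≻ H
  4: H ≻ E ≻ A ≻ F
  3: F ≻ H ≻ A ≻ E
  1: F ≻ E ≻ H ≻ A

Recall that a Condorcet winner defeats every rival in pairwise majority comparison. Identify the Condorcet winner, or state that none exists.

none

Head-to-head results (11 voters):
A vs E: 6 to 5, A.
A vs F: 2+4 = 6 for A, 5 for F — A by 6–5.
A vs H: 3 to 8, H.
E vs F: 2+4 = 6 for E, 5 for F — E by 6–5.
E vs H: 4 to 7, H.
F vs H: F is ranked higher on 1+2+3+1 = 7 ballots, H on 4. F wins 7–4.
Every alternative loses at least once (A loses to H; E loses to A; F loses to A; H loses to F). The majority relation contains the cycle A → F → H → A, so there is no Condorcet winner.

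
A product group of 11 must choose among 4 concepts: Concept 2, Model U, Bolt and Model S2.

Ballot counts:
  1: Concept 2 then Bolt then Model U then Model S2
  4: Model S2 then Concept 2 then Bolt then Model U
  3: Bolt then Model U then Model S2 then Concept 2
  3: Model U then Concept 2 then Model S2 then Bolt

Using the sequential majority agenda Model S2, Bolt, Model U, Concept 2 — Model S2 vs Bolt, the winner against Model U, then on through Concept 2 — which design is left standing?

Round 1: Model S2 vs Bolt — 7–4, Model S2 advances.
Round 2: Model S2 vs Model U — 4–7, Model U advances.
Round 3: Model U vs Concept 2 — 6–5, Model U advances.
The agenda winner is Model U.

Model U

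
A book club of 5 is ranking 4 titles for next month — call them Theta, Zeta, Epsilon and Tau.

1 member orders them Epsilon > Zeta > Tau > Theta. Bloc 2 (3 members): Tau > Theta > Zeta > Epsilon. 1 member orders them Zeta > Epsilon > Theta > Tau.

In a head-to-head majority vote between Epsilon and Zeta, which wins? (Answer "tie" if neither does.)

Zeta

Ballots ranking Epsilon above Zeta: 1.
Ballots ranking Zeta above Epsilon: 5 − 1 = 4.
Zeta wins the head-to-head 4–1.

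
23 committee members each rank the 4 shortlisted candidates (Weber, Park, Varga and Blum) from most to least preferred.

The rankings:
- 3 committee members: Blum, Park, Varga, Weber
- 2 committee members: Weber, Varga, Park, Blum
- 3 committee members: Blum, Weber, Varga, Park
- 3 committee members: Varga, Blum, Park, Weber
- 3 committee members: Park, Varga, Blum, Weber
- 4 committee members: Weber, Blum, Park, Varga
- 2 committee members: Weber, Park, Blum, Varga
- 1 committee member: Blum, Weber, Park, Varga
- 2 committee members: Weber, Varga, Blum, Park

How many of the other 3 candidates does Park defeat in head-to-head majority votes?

Park against each rival (23 committee members):
Park vs Weber: 9 to 14, Weber.
Park–Varga: Park 13–10.
Park vs Blum: 2+3+2 = 7 for Park, 16 for Blum — Blum by 16–7.
Park beats Varga; loses to Weber, Blum — 1 pairwise win.

1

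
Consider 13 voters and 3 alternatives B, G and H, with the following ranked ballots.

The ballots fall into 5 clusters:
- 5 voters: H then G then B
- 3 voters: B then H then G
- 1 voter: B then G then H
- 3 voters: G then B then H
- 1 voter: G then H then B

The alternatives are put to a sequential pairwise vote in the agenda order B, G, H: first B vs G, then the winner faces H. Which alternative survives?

H

Round 1: B vs G — 4–9, G advances.
Round 2: G vs H — 5–8, H advances.
H survives the agenda.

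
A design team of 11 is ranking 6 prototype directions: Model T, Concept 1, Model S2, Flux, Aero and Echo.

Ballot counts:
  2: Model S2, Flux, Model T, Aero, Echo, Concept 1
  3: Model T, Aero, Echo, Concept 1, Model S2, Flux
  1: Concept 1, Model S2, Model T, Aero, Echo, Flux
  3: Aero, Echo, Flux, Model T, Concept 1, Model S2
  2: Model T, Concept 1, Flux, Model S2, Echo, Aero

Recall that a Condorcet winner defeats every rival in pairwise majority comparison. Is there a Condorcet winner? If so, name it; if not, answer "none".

Pairwise majorities:
Model T vs Concept 1: Model T wins 10–1.
Model T vs Model S2: Model T wins 8–3.
Model T vs Flux: Model T, 6–5.
Model T vs Aero: Model T, 8–3.
Model T vs Echo: Model T, 8–3.
Concept 1 vs Model S2: Concept 1 wins 9–2.
Concept 1 vs Flux: Concept 1, 6–5.
Concept 1 vs Aero: Aero wins 8–3.
Concept 1–Echo: Echo 8–3.
Model S2–Flux: Model S2 6–5.
Model S2 vs Aero: Aero wins 6–5.
Model S2–Echo: Echo 6–5.
Flux vs Aero: Aero, 7–4.
Flux vs Echo: Echo, 7–4.
Aero–Echo: Aero 9–2.
Model T wins every pairwise contest, so Model T is the Condorcet winner.

Model T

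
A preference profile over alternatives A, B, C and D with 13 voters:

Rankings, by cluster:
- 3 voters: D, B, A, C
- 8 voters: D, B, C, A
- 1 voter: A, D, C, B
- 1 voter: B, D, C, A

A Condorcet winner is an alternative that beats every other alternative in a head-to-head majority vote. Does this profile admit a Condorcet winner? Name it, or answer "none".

D

Pairwise majorities:
A vs B: B, 12–1.
A vs C: C wins 9–4.
A–D: D 12–1.
B vs C: B wins 12–1.
B–D: D 12–1.
C vs D: D wins 13–0.
D beats each of A, B, C — D is the Condorcet winner.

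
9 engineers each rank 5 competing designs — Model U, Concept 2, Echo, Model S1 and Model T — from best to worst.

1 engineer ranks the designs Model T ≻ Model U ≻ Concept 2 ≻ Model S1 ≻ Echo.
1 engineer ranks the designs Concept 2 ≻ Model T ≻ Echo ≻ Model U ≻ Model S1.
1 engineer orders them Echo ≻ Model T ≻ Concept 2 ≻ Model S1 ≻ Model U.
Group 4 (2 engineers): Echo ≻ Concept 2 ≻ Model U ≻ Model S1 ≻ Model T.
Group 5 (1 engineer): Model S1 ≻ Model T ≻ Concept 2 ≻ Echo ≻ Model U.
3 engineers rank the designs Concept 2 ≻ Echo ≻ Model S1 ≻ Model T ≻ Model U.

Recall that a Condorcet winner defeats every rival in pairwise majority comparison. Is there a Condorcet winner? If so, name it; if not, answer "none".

Concept 2

Check each pair by majority over 9 ballots:
Model U–Concept 2: Concept 2 8–1.
Model U vs Echo: Model U is ranked higher on 1 ballot, Echo on 8. Echo wins 8–1.
Model U vs Model S1: Model U is ranked higher on 1+1+2 = 4 ballots, Model S1 on 5. Model S1 wins 5–4.
Model U vs Model T: 2 to 7, Model T.
Concept 2 vs Echo: 6 to 3, Concept 2.
Concept 2–Model S1: Concept 2 8–1.
Concept 2 vs Model T: Concept 2 wins 6–3.
Echo vs Model S1: Echo preferred on 1+1+2+3 = 7 ballots; Echo wins 7–2.
Echo vs Model T: Echo preferred on 1+2+3 = 6 ballots; Echo wins 6–3.
Model S1 vs Model T: Model S1 is ranked higher on 2+1+3 = 6 ballots, Model T on 3. Model S1 wins 6–3.
Concept 2 defeats every rival head-to-head and is the Condorcet winner.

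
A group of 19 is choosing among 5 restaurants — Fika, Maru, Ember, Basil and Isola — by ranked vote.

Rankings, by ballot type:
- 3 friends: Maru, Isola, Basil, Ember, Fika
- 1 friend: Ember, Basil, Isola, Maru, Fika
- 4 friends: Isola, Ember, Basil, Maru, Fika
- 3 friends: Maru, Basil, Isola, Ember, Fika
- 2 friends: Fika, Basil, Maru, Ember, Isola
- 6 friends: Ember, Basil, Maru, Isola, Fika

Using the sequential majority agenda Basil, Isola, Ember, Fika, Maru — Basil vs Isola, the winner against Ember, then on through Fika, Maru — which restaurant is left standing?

Round 1: Basil vs Isola — 12–7, Basil advances.
Round 2: Basil vs Ember — 8–11, Ember advances.
Round 3: Ember vs Fika — 17–2, Ember advances.
Round 4: Ember vs Maru — 11–8, Ember advances.
Ember survives the agenda.

Ember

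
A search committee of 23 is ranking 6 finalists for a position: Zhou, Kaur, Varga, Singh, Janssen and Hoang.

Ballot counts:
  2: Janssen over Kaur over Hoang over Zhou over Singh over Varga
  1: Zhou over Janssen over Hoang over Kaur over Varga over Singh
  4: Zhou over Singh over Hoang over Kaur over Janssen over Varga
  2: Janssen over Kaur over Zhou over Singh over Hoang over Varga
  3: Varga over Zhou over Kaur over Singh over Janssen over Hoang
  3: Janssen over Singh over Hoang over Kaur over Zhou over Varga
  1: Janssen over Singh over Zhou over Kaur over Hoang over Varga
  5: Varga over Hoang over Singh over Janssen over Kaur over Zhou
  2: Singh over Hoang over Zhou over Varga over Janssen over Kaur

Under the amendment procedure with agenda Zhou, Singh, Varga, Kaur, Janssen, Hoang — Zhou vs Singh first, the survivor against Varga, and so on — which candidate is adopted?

Round 1: Zhou vs Singh — 12–11, Zhou advances.
Round 2: Zhou vs Varga — 15–8, Zhou advances.
Round 3: Zhou vs Kaur — 11–12, Kaur advances.
Round 4: Kaur vs Janssen — 7–16, Janssen advances.
Round 5: Janssen vs Hoang — 12–11, Janssen advances.
Janssen survives the agenda.

Janssen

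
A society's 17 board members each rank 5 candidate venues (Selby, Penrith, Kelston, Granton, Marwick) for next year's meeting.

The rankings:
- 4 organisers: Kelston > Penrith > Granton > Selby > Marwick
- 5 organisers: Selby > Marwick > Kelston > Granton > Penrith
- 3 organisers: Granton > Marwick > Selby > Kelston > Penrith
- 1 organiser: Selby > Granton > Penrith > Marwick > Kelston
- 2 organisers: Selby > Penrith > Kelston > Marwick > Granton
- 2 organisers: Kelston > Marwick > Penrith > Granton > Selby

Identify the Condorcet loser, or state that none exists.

Pairwise majorities:
Selby vs Penrith: Selby preferred on 5+3+1+2 = 11 ballots; Selby wins 11–6.
Selby vs Kelston: Selby wins 11–6.
Selby–Granton: Granton 9–8.
Selby vs Marwick: 12 to 5, Selby.
Penrith vs Kelston: Kelston wins 14–3.
Penrith vs Granton: Granton wins 9–8.
Penrith–Marwick: Marwick 10–7.
Kelston vs Granton: 13 to 4, Kelston.
Kelston vs Marwick: Kelston is ranked higher on 4+2+2 = 8 ballots, Marwick on 9. Marwick wins 9–8.
Granton vs Marwick: Marwick, 9–8.
Penrith is beaten in every head-to-head and is the Condorcet loser.

Penrith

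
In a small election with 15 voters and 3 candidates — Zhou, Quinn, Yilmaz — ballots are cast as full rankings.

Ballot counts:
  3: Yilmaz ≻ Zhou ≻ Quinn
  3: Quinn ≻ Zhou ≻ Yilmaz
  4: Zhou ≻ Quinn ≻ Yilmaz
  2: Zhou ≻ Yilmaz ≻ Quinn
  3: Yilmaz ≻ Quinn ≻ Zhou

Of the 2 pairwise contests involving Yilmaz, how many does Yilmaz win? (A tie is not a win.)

Yilmaz against each rival (15 voters):
Yilmaz vs Zhou: Yilmaz preferred on 3+3 = 6 ballots; Zhou wins 9–6.
Yilmaz vs Quinn: Yilmaz, 8–7.
Yilmaz beats Quinn; loses to Zhou — 1 pairwise win.

1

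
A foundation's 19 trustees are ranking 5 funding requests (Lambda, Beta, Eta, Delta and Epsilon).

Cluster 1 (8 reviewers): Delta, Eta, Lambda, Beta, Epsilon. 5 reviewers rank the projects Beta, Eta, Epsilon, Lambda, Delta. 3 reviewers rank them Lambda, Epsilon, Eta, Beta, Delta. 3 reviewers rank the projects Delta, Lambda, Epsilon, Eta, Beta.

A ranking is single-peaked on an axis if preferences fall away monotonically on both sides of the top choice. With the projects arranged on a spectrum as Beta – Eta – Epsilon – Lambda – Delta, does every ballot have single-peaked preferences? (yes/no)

no

Axis positions: Beta=1, Eta=2, Epsilon=3, Lambda=4, Delta=5.
Cluster 1: ranking walks positions 5-2-4-1-3; Eta is ranked above Lambda even though Lambda lies between Eta and the peak Delta on the axis — preferences dip and rise again. Not single-peaked.
Cluster 2 (peak Beta at position 1): ranking walks positions 1-2-3-4-5, expanding outward from the peak — single-peaked.
Cluster 3 (peak Lambda at position 4): ranking walks positions 4-3-2-1-5, expanding outward from the peak — single-peaked.
Cluster 4 (peak Delta at position 5): ranking walks positions 5-4-3-2-1, expanding outward from the peak — single-peaked.
Cluster 1 violates single-peakedness, so the profile is not single-peaked on this axis.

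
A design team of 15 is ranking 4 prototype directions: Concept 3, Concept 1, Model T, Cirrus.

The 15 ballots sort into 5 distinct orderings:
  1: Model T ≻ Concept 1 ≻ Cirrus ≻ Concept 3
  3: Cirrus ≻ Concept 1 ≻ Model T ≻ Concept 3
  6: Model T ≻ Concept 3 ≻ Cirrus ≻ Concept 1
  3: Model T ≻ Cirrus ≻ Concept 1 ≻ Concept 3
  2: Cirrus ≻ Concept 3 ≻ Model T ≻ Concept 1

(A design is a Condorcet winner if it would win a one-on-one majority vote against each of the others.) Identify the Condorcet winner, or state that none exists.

Check each pair by majority over 15 ballots:
Concept 3 vs Concept 1: Concept 3, 8–7.
Concept 3 vs Model T: Model T, 13–2.
Concept 3 vs Cirrus: Cirrus, 9–6.
Concept 1 vs Model T: Model T, 12–3.
Concept 1 vs Cirrus: Cirrus wins 14–1.
Model T vs Cirrus: Model T wins 10–5.
Model T wins every pairwise contest, so Model T is the Condorcet winner.

Model T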